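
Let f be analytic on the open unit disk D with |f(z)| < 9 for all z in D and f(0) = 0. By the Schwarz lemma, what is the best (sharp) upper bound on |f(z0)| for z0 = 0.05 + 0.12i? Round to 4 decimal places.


Step 1: g = f/9 maps D -> D with g(0) = 0, so by the Schwarz lemma |g(z)| <= |z|, i.e. |f(z)| <= 9|z|; this is sharp (f(z) = 9z).
Step 2: |z0|^2 = 0.05^2 + 0.12^2 = 0.0169
Step 3: |z0| = sqrt(0.0169) = 0.13
Step 4: Best bound = 9 * |z0| = 9 * 0.13 = 1.17

1.17


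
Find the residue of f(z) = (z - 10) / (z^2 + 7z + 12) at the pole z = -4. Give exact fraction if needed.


Step 1: Q(z) = z^2 + 7z + 12 = (z + 4)(z + 3)
Step 2: Q'(z) = 2z + 7
Step 3: Q'(-4) = -1, P(-4) = -14
Step 4: Res = P(-4)/Q'(-4) = -14/(-1) = 14

14


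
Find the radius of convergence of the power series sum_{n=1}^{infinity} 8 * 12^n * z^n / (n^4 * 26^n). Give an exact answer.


Step 1: General term a_n = 8 * 12^n / (n^4 * 26^n)
Step 2: By the root test, |a_n|^(1/n) = 8^(1/n) * 12 / (n^(4/n) * 26) -> 12/26 as n -> infinity (since 8^(1/n) -> 1 and n^(4/n) -> 1)
Step 3: R = 1/lim|a_n|^(1/n) = 26/12 = 13/6

13/6


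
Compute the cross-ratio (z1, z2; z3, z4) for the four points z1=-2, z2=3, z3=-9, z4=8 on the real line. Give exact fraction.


Step 1: (z1-z3)(z2-z4) = 7 * (-5) = -35
Step 2: (z1-z4)(z2-z3) = (-10) * 12 = -120
Step 3: Cross-ratio = 35/120 = 7/24

7/24


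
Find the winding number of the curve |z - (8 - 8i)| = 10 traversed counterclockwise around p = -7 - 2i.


Step 1: Center c = (8, -8), radius = 10
Step 2: |p - c|^2 = (-15)^2 + 6^2 = 261
Step 3: r^2 = 100
Step 4: |p-c| > r so winding number = 0

0


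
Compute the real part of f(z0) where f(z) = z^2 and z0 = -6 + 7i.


Step 1: z0 = -6 + 7i
Step 2: z0^2 = (-6)^2 - 7^2 - 84i
Step 3: real part = 36 - 49 = -13

-13


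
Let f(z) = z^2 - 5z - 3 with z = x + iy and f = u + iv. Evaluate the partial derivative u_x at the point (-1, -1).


Step 1: f(z) = (x+iy)^2 - 5(x+iy) - 3
Step 2: u = (x^2 - y^2) - 5x - 3
Step 3: u_x = 2x - 5
Step 4: At (-1, -1): u_x = -2 - 5 = -7

-7


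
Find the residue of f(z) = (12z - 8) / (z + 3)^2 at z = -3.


Step 1: Pole of order 2 at z = -3
Step 2: Res = lim d/dz [(z + 3)^2 * f(z)] as z -> -3
Step 3: (z + 3)^2 * f(z) = 12z - 8
Step 4: d/dz[12z - 8] = 12

12


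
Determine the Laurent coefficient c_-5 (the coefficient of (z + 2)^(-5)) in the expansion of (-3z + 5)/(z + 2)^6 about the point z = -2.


Step 1: Write the numerator in powers of (z + 2): -3z + 5 = -3(z + 2) + (-3*(-2) + 5) = -3(z + 2) + 11
Step 2: Divide by (z + 2)^6: f(z) = 11(z + 2)^(-6) - 3(z + 2)^(-5)
Step 3: This finite sum is the Laurent series of f about z = -2.
Step 4: Coefficient of (z + 2)^(-5) = coefficient of (z + 2) in the re-centred numerator = -3

-3


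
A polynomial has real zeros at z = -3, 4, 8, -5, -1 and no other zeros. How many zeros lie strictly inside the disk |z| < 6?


Step 1: Check each root:
  z = -3: |-3| = 3 < 6
  z = 4: |4| = 4 < 6
  z = 8: |8| = 8 >= 6
  z = -5: |-5| = 5 < 6
  z = -1: |-1| = 1 < 6
Step 2: Count = 4

4


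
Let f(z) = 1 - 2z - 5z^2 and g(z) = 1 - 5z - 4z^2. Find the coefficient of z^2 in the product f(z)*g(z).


Step 1: z^2 term in f*g comes from: (1)*(-4z^2) + (-2z)*(-5z) + (-5z^2)*(1)
Step 2: = -4 + 10 - 5
Step 3: = 1

1


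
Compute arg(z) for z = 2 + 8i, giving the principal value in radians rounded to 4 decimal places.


Step 1: z = 2 + 8i
Step 2: arg(z) = atan2(8, 2)
Step 3: arg(z) = 1.3258

1.3258


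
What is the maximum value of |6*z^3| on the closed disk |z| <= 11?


Step 1: On |z| = 11, |f(z)| = 6 * |z|^3 = 6 * 11^3
Step 2: By maximum modulus principle, maximum is on boundary.
Step 3: Maximum = 6 * 1331 = 7986

7986


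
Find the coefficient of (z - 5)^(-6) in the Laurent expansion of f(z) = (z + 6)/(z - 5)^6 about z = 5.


Step 1: Write the numerator in powers of (z - 5): z + 6 = (z - 5) + (1*5 + 6) = (z - 5) + 11
Step 2: Divide by (z - 5)^6: f(z) = 11(z - 5)^(-6) + (z - 5)^(-5)
Step 3: This finite sum is the Laurent series of f about z = 5.
Step 4: Coefficient of (z - 5)^(-6) = 1*5 + 6 = 11

11


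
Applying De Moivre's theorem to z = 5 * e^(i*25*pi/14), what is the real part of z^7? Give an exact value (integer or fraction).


Step 1: By De Moivre's theorem, z^7 = 5^7 * e^(i*7*25*pi/14) = 78125 * (cos(25*pi/2) + i*sin(25*pi/2))
Step 2: |z|^7 = 5^7 = 78125
Step 3: Reduce the angle mod 2*pi: 25*pi/2 - 12*pi = pi/2
Step 4: cos(pi/2) = 0
Step 5: Re(z^7) = 78125 * 0 = 0

0


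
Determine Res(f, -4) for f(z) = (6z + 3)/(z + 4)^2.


Step 1: Pole of order 2 at z = -4
Step 2: Res = lim d/dz [(z + 4)^2 * f(z)] as z -> -4
Step 3: (z + 4)^2 * f(z) = 6z + 3
Step 4: d/dz[6z + 3] = 6

6


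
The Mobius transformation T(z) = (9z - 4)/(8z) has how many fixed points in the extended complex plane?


Step 1: Fixed points satisfy T(z) = z
Step 2: 8z^2 - 9z + 4 = 0
Step 3: Discriminant = (-9)^2 - 4*8*4 = -47
Step 4: Number of fixed points = 2

2


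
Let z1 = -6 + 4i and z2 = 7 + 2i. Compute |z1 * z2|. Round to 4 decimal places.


Step 1: |z1| = sqrt((-6)^2 + 4^2) = sqrt(52)
Step 2: |z2| = sqrt(7^2 + 2^2) = sqrt(53)
Step 3: |z1*z2| = |z1|*|z2| = sqrt(52) * sqrt(53) = sqrt(52 * 53) = sqrt(2756)
Step 4: = 52.4976

52.4976


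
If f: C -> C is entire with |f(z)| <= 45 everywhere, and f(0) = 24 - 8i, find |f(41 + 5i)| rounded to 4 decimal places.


Step 1: By Liouville's theorem, a bounded entire function is constant.
Step 2: f(z) = f(0) = 24 - 8i for all z.
Step 3: |f(w)| = |24 - 8i| = sqrt(576 + 64)
Step 4: = 25.2982

25.2982


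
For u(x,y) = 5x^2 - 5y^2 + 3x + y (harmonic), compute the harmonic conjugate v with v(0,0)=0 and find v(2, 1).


Step 1: v_x = -u_y = 10y - 1
Step 2: v_y = u_x = 10x + 3
Step 3: v = 10xy - x + 3y + C
Step 4: v(0,0) = 0 => C = 0
Step 5: v(2, 1) = 21

21


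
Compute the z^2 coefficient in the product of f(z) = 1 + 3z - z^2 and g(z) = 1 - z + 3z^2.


Step 1: z^2 term in f*g comes from: (1)*(3z^2) + (3z)*(-z) + (-z^2)*(1)
Step 2: = 3 - 3 - 1
Step 3: = -1

-1


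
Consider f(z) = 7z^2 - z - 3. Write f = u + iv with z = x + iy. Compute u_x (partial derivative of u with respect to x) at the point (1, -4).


Step 1: f(z) = 7(x+iy)^2 - (x+iy) - 3
Step 2: u = 7(x^2 - y^2) - x - 3
Step 3: u_x = 14x - 1
Step 4: At (1, -4): u_x = 14 - 1 = 13

13


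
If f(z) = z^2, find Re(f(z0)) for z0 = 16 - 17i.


Step 1: z0 = 16 - 17i
Step 2: z0^2 = 16^2 - (-17)^2 - 544i
Step 3: real part = 256 - 289 = -33

-33


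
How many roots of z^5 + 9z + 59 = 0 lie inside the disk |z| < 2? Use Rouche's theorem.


Step 1: On |z| = 2 the three terms have sizes |z^5| = 2^5 = 32, |9z| = 9*2 = 18, |59| = 59
Step 2: The dominant term is g(z) = 59; let h(z) = z^5 + 9z so f = g + h
Step 3: On |z| = 2: |g| = 59 and |h| <= 32 + 18 = 50
Step 4: Since 59 > 50, |h| < |g| on |z| = 2, so by Rouche f has the same number of zeros as g inside |z| < 2
Step 5: g(z) = 59 is a nonzero constant with no zeros inside |z| < 2. Answer = 0

0


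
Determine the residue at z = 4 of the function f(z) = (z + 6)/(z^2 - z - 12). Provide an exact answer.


Step 1: Q(z) = z^2 - z - 12 = (z - 4)(z + 3)
Step 2: Q'(z) = 2z - 1
Step 3: Q'(4) = 7, P(4) = 10
Step 4: Res = P(4)/Q'(4) = 10/7 = 10/7

10/7


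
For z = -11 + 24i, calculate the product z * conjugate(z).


Step 1: conj(z) = -11 - 24i
Step 2: z * conj(z) = (-11)^2 + 24^2
Step 3: = 121 + 576 = 697

697


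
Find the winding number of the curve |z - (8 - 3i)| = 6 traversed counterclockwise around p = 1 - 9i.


Step 1: Center c = (8, -3), radius = 6
Step 2: |p - c|^2 = (-7)^2 + (-6)^2 = 85
Step 3: r^2 = 36
Step 4: |p-c| > r so winding number = 0

0


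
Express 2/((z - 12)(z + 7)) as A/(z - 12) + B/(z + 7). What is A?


Step 1: Multiply both sides by (z - 12) and set z = 12
Step 2: A = 2 / (12 + 7)
Step 3: A = 2 / 19
Step 4: A = 2/19

2/19


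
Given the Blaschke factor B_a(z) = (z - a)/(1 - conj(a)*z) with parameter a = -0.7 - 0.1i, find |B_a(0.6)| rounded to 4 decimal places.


Step 1: Numerator z0 - a = 0.6 - (-0.7 - 0.1i) = 1.3 + 0.1i
Step 2: Denominator 1 - conj(a)*z0 = 1 - (-0.7 + 0.1i)*0.6 = 1.42 - 0.06i
Step 3: |z0 - a|^2 = 1.3^2 + 0.1^2 = 1.7; |1 - conj(a)*z0|^2 = 1.42^2 + (-0.06)^2 = 2.02
Step 4: |B_a(0.6)| = sqrt(1.7 / 2.02) = sqrt(0.841584)
Step 5: = 0.9174

0.9174


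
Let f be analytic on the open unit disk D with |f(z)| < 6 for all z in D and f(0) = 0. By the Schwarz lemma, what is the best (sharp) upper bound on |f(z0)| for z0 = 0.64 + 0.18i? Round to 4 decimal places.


Step 1: g = f/6 maps D -> D with g(0) = 0, so by the Schwarz lemma |g(z)| <= |z|, i.e. |f(z)| <= 6|z|; this is sharp (f(z) = 6z).
Step 2: |z0|^2 = 0.64^2 + 0.18^2 = 0.442
Step 3: |z0| = sqrt(0.442) = 0.664831
Step 4: Best bound = 6 * |z0| = 6 * 0.664831 = 3.989

3.989


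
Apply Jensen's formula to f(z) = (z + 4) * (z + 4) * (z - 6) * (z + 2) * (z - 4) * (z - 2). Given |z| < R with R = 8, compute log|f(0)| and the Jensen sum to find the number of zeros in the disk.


Jensen's formula: (1/2pi)*integral log|f(Re^it)|dt = log|f(0)| + sum_{|a_k|<R} log(R/|a_k|)
Step 1: f(0) = 4 * 4 * (-6) * 2 * (-4) * (-2) = -1536
Step 2: log|f(0)| = log|-4| + log|-4| + log|6| + log|-2| + log|4| + log|2| = 7.3369
Step 3: Zeros inside |z| < 8: -4, -4, 6, -2, 4, 2
Step 4: Jensen sum = log(8/4) + log(8/4) + log(8/6) + log(8/2) + log(8/4) + log(8/2) = 5.1397
Step 5: n(R) = number of terms in the Jensen sum = count of zeros inside |z| < 8 = 6

6


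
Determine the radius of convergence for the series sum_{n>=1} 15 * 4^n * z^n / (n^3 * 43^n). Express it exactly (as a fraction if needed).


Step 1: General term a_n = 15 * 4^n / (n^3 * 43^n)
Step 2: By the root test, |a_n|^(1/n) = 15^(1/n) * 4 / (n^(3/n) * 43) -> 4/43 as n -> infinity (since 15^(1/n) -> 1 and n^(3/n) -> 1)
Step 3: R = 1/lim|a_n|^(1/n) = 43/4

43/4


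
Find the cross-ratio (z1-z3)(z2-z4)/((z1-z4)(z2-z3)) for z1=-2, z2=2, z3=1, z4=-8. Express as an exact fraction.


Step 1: (z1-z3)(z2-z4) = (-3) * 10 = -30
Step 2: (z1-z4)(z2-z3) = 6 * 1 = 6
Step 3: Cross-ratio = -30/6 = -5

-5


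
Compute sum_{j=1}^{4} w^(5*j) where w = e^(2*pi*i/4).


Step 1: The sum sum_{j=1}^{n} w^(k*j) equals n if n | k, else 0.
Step 2: Here n = 4, k = 5
Step 3: Does n divide k? 4 | 5 -> False
Step 4: Sum = 0

0


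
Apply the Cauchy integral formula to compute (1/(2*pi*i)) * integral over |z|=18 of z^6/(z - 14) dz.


Step 1: f(z) = z^6, a = 14 is inside |z| = 18
Step 2: By Cauchy integral formula: (1/(2pi*i)) * integral = f(a)
Step 3: f(14) = 14^6 = 7529536

7529536


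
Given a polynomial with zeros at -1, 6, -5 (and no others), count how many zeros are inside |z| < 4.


Step 1: Check each root:
  z = -1: |-1| = 1 < 4
  z = 6: |6| = 6 >= 4
  z = -5: |-5| = 5 >= 4
Step 2: Count = 1

1


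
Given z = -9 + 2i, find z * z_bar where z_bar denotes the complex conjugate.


Step 1: conj(z) = -9 - 2i
Step 2: z * conj(z) = (-9)^2 + 2^2
Step 3: = 81 + 4 = 85

85


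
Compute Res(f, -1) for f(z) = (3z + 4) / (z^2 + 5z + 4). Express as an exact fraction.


Step 1: Q(z) = z^2 + 5z + 4 = (z + 1)(z + 4)
Step 2: Q'(z) = 2z + 5
Step 3: Q'(-1) = 3, P(-1) = 1
Step 4: Res = P(-1)/Q'(-1) = 1/3 = 1/3

1/3


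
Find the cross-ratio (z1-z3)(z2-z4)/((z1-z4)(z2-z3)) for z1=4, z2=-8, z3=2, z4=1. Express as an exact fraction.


Step 1: (z1-z3)(z2-z4) = 2 * (-9) = -18
Step 2: (z1-z4)(z2-z3) = 3 * (-10) = -30
Step 3: Cross-ratio = 18/30 = 3/5

3/5


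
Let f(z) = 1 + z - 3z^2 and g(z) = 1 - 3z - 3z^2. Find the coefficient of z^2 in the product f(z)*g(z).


Step 1: z^2 term in f*g comes from: (1)*(-3z^2) + (z)*(-3z) + (-3z^2)*(1)
Step 2: = -3 - 3 - 3
Step 3: = -9

-9


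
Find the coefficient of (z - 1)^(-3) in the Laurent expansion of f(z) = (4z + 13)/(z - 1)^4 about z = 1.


Step 1: Write the numerator in powers of (z - 1): 4z + 13 = 4(z - 1) + (4*1 + 13) = 4(z - 1) + 17
Step 2: Divide by (z - 1)^4: f(z) = 17(z - 1)^(-4) + 4(z - 1)^(-3)
Step 3: This finite sum is the Laurent series of f about z = 1.
Step 4: Coefficient of (z - 1)^(-3) = coefficient of (z - 1) in the re-centred numerator = 4

4


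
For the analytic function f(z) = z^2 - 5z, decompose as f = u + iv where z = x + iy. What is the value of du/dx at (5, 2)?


Step 1: f(z) = (x+iy)^2 - 5(x+iy) + 0
Step 2: u = (x^2 - y^2) - 5x + 0
Step 3: u_x = 2x - 5
Step 4: At (5, 2): u_x = 10 - 5 = 5

5


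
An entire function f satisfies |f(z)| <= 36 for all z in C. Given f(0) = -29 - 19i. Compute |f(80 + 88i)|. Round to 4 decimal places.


Step 1: By Liouville's theorem, a bounded entire function is constant.
Step 2: f(z) = f(0) = -29 - 19i for all z.
Step 3: |f(w)| = |-29 - 19i| = sqrt(841 + 361)
Step 4: = 34.6699

34.6699


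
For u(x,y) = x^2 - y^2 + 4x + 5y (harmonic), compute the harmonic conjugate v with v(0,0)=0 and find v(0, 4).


Step 1: v_x = -u_y = 2y - 5
Step 2: v_y = u_x = 2x + 4
Step 3: v = 2xy - 5x + 4y + C
Step 4: v(0,0) = 0 => C = 0
Step 5: v(0, 4) = 16

16


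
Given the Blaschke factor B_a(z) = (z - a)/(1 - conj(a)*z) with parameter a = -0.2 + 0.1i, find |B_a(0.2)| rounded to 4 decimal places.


Step 1: Numerator z0 - a = 0.2 - (-0.2 + 0.1i) = 0.4 - 0.1i
Step 2: Denominator 1 - conj(a)*z0 = 1 - (-0.2 - 0.1i)*0.2 = 1.04 + 0.02i
Step 3: |z0 - a|^2 = 0.4^2 + (-0.1)^2 = 0.17; |1 - conj(a)*z0|^2 = 1.04^2 + 0.02^2 = 1.082
Step 4: |B_a(0.2)| = sqrt(0.17 / 1.082) = sqrt(0.157116)
Step 5: = 0.3964

0.3964


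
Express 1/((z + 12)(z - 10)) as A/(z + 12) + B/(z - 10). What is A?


Step 1: Multiply both sides by (z + 12) and set z = -12
Step 2: A = 1 / (-12 - 10)
Step 3: A = 1 / (-22)
Step 4: A = -1/22

-1/22


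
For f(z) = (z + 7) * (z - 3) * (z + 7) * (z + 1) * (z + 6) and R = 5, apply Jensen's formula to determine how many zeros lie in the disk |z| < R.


Jensen's formula: (1/2pi)*integral log|f(Re^it)|dt = log|f(0)| + sum_{|a_k|<R} log(R/|a_k|)
Step 1: f(0) = 7 * (-3) * 7 * 1 * 6 = -882
Step 2: log|f(0)| = log|-7| + log|3| + log|-7| + log|-1| + log|-6| = 6.7822
Step 3: Zeros inside |z| < 5: 3, -1
Step 4: Jensen sum = log(5/3) + log(5/1) = 2.1203
Step 5: n(R) = number of terms in the Jensen sum = count of zeros inside |z| < 5 = 2

2


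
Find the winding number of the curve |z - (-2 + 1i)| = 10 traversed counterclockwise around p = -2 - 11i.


Step 1: Center c = (-2, 1), radius = 10
Step 2: |p - c|^2 = 0^2 + (-12)^2 = 144
Step 3: r^2 = 100
Step 4: |p-c| > r so winding number = 0

0


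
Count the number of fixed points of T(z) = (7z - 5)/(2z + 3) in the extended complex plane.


Step 1: Fixed points satisfy T(z) = z
Step 2: 2z^2 - 4z + 5 = 0
Step 3: Discriminant = (-4)^2 - 4*2*5 = -24
Step 4: Number of fixed points = 2

2


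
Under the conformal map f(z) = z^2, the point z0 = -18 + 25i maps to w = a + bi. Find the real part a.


Step 1: z0 = -18 + 25i
Step 2: z0^2 = (-18)^2 - 25^2 - 900i
Step 3: real part = 324 - 625 = -301

-301


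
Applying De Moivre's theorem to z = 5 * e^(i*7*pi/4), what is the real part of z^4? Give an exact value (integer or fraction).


Step 1: By De Moivre's theorem, z^4 = 5^4 * e^(i*4*7*pi/4) = 625 * (cos(7*pi) + i*sin(7*pi))
Step 2: |z|^4 = 5^4 = 625
Step 3: Reduce the angle mod 2*pi: 7*pi - 6*pi = pi
Step 4: cos(pi) = -1
Step 5: Re(z^4) = 625 * (-1) = -625

-625


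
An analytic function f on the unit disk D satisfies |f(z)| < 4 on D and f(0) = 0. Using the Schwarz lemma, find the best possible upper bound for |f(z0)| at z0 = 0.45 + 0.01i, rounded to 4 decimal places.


Step 1: g = f/4 maps D -> D with g(0) = 0, so by the Schwarz lemma |g(z)| <= |z|, i.e. |f(z)| <= 4|z|; this is sharp (f(z) = 4z).
Step 2: |z0|^2 = 0.45^2 + 0.01^2 = 0.2026
Step 3: |z0| = sqrt(0.2026) = 0.450111
Step 4: Best bound = 4 * |z0| = 4 * 0.450111 = 1.8004

1.8004


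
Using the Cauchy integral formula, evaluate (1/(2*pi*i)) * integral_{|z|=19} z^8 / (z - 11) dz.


Step 1: f(z) = z^8, a = 11 is inside |z| = 19
Step 2: By Cauchy integral formula: (1/(2pi*i)) * integral = f(a)
Step 3: f(11) = 11^8 = 214358881

214358881


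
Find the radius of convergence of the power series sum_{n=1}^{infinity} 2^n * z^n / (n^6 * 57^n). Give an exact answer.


Step 1: General term a_n = 2^n / (n^6 * 57^n)
Step 2: By the root test, |a_n|^(1/n) = 2 / (n^(6/n) * 57) -> 2/57 as n -> infinity (since n^(6/n) -> 1)
Step 3: R = 1/lim|a_n|^(1/n) = 57/2

57/2


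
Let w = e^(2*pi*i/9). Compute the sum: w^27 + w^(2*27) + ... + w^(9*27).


Step 1: The sum sum_{j=1}^{n} w^(k*j) equals n if n | k, else 0.
Step 2: Here n = 9, k = 27
Step 3: Does n divide k? 9 | 27 -> True
Step 4: Sum = 9

9


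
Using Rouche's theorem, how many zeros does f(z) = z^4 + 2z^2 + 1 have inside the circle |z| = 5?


Step 1: On |z| = 5 the three terms have sizes |z^4| = 5^4 = 625, |2z^2| = 2*5^2 = 50, |1| = 1
Step 2: The dominant term is g(z) = z^4; let h(z) = 2z^2 + 1 so f = g + h
Step 3: On |z| = 5: |g| = 625 and |h| <= 50 + 1 = 51
Step 4: Since 625 > 51, |h| < |g| on |z| = 5, so by Rouche f has the same number of zeros as g inside |z| < 5
Step 5: g(z) = z^4 has 4 zeros (all at the origin) inside |z| < 5. Answer = 4

4


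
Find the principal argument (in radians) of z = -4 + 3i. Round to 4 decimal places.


Step 1: z = -4 + 3i
Step 2: arg(z) = atan2(3, -4)
Step 3: arg(z) = 2.4981

2.4981


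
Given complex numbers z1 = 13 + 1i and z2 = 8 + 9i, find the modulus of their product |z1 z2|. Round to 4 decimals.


Step 1: |z1| = sqrt(13^2 + 1^2) = sqrt(170)
Step 2: |z2| = sqrt(8^2 + 9^2) = sqrt(145)
Step 3: |z1*z2| = |z1|*|z2| = sqrt(170) * sqrt(145) = sqrt(170 * 145) = sqrt(24650)
Step 4: = 157.0032

157.0032


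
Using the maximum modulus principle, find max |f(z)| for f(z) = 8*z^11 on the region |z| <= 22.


Step 1: On |z| = 22, |f(z)| = 8 * |z|^11 = 8 * 22^11
Step 2: By maximum modulus principle, maximum is on boundary.
Step 3: Maximum = 8 * 584318301411328 = 4674546411290624

4674546411290624


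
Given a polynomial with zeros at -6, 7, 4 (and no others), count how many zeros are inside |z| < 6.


Step 1: Check each root:
  z = -6: |-6| = 6 >= 6
  z = 7: |7| = 7 >= 6
  z = 4: |4| = 4 < 6
Step 2: Count = 1

1


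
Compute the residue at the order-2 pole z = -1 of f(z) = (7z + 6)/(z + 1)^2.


Step 1: Pole of order 2 at z = -1
Step 2: Res = lim d/dz [(z + 1)^2 * f(z)] as z -> -1
Step 3: (z + 1)^2 * f(z) = 7z + 6
Step 4: d/dz[7z + 6] = 7

7


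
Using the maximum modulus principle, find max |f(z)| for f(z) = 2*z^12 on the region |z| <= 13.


Step 1: On |z| = 13, |f(z)| = 2 * |z|^12 = 2 * 13^12
Step 2: By maximum modulus principle, maximum is on boundary.
Step 3: Maximum = 2 * 23298085122481 = 46596170244962

46596170244962


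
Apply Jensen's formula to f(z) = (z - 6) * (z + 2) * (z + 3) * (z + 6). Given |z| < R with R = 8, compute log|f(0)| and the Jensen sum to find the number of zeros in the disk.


Jensen's formula: (1/2pi)*integral log|f(Re^it)|dt = log|f(0)| + sum_{|a_k|<R} log(R/|a_k|)
Step 1: f(0) = (-6) * 2 * 3 * 6 = -216
Step 2: log|f(0)| = log|6| + log|-2| + log|-3| + log|-6| = 5.3753
Step 3: Zeros inside |z| < 8: 6, -2, -3, -6
Step 4: Jensen sum = log(8/6) + log(8/2) + log(8/3) + log(8/6) = 2.9425
Step 5: n(R) = number of terms in the Jensen sum = count of zeros inside |z| < 8 = 4

4


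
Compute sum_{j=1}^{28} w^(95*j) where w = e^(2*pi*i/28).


Step 1: The sum sum_{j=1}^{n} w^(k*j) equals n if n | k, else 0.
Step 2: Here n = 28, k = 95
Step 3: Does n divide k? 28 | 95 -> False
Step 4: Sum = 0

0


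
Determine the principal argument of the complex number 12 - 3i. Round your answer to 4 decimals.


Step 1: z = 12 - 3i
Step 2: arg(z) = atan2(-3, 12)
Step 3: arg(z) = -0.245

-0.245


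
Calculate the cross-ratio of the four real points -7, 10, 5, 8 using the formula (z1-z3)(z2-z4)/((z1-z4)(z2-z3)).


Step 1: (z1-z3)(z2-z4) = (-12) * 2 = -24
Step 2: (z1-z4)(z2-z3) = (-15) * 5 = -75
Step 3: Cross-ratio = 24/75 = 8/25

8/25


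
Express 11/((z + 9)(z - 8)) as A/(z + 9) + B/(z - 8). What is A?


Step 1: Multiply both sides by (z + 9) and set z = -9
Step 2: A = 11 / (-9 - 8)
Step 3: A = 11 / (-17)
Step 4: A = -11/17

-11/17


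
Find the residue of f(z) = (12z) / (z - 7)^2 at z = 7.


Step 1: Pole of order 2 at z = 7
Step 2: Res = lim d/dz [(z - 7)^2 * f(z)] as z -> 7
Step 3: (z - 7)^2 * f(z) = 12z
Step 4: d/dz[12z] = 12

12


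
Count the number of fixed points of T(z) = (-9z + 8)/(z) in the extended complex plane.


Step 1: Fixed points satisfy T(z) = z
Step 2: z^2 + 9z - 8 = 0
Step 3: Discriminant = 9^2 - 4*1*(-8) = 113
Step 4: Number of fixed points = 2

2


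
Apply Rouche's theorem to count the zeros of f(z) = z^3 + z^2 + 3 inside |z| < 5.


Step 1: On |z| = 5 the three terms have sizes |z^3| = 5^3 = 125, |z^2| = 5^2 = 25, |3| = 3
Step 2: The dominant term is g(z) = z^3; let h(z) = z^2 + 3 so f = g + h
Step 3: On |z| = 5: |g| = 125 and |h| <= 25 + 3 = 28
Step 4: Since 125 > 28, |h| < |g| on |z| = 5, so by Rouche f has the same number of zeros as g inside |z| < 5
Step 5: g(z) = z^3 has 3 zeros (all at the origin) inside |z| < 5. Answer = 3

3


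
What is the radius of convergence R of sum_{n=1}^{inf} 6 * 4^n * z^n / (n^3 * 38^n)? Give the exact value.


Step 1: General term a_n = 6 * 4^n / (n^3 * 38^n)
Step 2: By the root test, |a_n|^(1/n) = 6^(1/n) * 4 / (n^(3/n) * 38) -> 4/38 as n -> infinity (since 6^(1/n) -> 1 and n^(3/n) -> 1)
Step 3: R = 1/lim|a_n|^(1/n) = 38/4 = 19/2

19/2


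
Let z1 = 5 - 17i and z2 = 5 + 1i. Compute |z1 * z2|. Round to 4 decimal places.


Step 1: |z1| = sqrt(5^2 + (-17)^2) = sqrt(314)
Step 2: |z2| = sqrt(5^2 + 1^2) = sqrt(26)
Step 3: |z1*z2| = |z1|*|z2| = sqrt(314) * sqrt(26) = sqrt(314 * 26) = sqrt(8164)
Step 4: = 90.3549

90.3549


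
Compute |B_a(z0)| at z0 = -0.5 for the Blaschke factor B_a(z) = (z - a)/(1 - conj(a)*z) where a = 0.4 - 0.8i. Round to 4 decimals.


Step 1: Numerator z0 - a = -0.5 - (0.4 - 0.8i) = -0.9 + 0.8i
Step 2: Denominator 1 - conj(a)*z0 = 1 - (0.4 + 0.8i)*(-0.5) = 1.2 + 0.4i
Step 3: |z0 - a|^2 = (-0.9)^2 + 0.8^2 = 1.45; |1 - conj(a)*z0|^2 = 1.2^2 + 0.4^2 = 1.6
Step 4: |B_a(-0.5)| = sqrt(1.45 / 1.6) = sqrt(0.90625)
Step 5: = 0.952

0.952


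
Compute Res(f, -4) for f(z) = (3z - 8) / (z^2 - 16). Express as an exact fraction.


Step 1: Q(z) = z^2 - 16 = (z + 4)(z - 4)
Step 2: Q'(z) = 2z
Step 3: Q'(-4) = -8, P(-4) = -20
Step 4: Res = P(-4)/Q'(-4) = -20/(-8) = 5/2

5/2


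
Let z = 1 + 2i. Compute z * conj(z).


Step 1: conj(z) = 1 - 2i
Step 2: z * conj(z) = 1^2 + 2^2
Step 3: = 1 + 4 = 5

5


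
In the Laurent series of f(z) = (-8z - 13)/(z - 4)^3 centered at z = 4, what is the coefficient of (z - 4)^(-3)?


Step 1: Write the numerator in powers of (z - 4): -8z - 13 = -8(z - 4) + (-8*4 - 13) = -8(z - 4) - 45
Step 2: Divide by (z - 4)^3: f(z) = -45(z - 4)^(-3) - 8(z - 4)^(-2)
Step 3: This finite sum is the Laurent series of f about z = 4.
Step 4: Coefficient of (z - 4)^(-3) = -8*4 - 13 = -45

-45


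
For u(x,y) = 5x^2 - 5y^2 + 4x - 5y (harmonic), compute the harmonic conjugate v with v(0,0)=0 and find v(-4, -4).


Step 1: v_x = -u_y = 10y + 5
Step 2: v_y = u_x = 10x + 4
Step 3: v = 10xy + 5x + 4y + C
Step 4: v(0,0) = 0 => C = 0
Step 5: v(-4, -4) = 124

124


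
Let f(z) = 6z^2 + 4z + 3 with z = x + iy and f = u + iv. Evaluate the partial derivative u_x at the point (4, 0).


Step 1: f(z) = 6(x+iy)^2 + 4(x+iy) + 3
Step 2: u = 6(x^2 - y^2) + 4x + 3
Step 3: u_x = 12x + 4
Step 4: At (4, 0): u_x = 48 + 4 = 52

52


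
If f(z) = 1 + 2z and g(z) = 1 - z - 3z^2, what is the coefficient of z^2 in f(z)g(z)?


Step 1: z^2 term in f*g comes from: (1)*(-3z^2) + (2z)*(-z) + (0)*(1)
Step 2: = -3 - 2 + 0
Step 3: = -5

-5


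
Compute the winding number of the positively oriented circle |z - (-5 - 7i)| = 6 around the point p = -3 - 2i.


Step 1: Center c = (-5, -7), radius = 6
Step 2: |p - c|^2 = 2^2 + 5^2 = 29
Step 3: r^2 = 36
Step 4: |p-c| < r so winding number = 1

1


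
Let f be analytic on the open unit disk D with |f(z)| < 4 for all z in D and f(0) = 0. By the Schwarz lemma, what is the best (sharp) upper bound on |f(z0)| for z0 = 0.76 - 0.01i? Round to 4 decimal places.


Step 1: g = f/4 maps D -> D with g(0) = 0, so by the Schwarz lemma |g(z)| <= |z|, i.e. |f(z)| <= 4|z|; this is sharp (f(z) = 4z).
Step 2: |z0|^2 = 0.76^2 + (-0.01)^2 = 0.5777
Step 3: |z0| = sqrt(0.5777) = 0.760066
Step 4: Best bound = 4 * |z0| = 4 * 0.760066 = 3.0403

3.0403


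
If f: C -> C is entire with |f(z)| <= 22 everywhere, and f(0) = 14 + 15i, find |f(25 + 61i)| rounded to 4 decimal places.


Step 1: By Liouville's theorem, a bounded entire function is constant.
Step 2: f(z) = f(0) = 14 + 15i for all z.
Step 3: |f(w)| = |14 + 15i| = sqrt(196 + 225)
Step 4: = 20.5183

20.5183


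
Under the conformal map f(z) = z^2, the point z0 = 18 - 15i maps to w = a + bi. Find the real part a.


Step 1: z0 = 18 - 15i
Step 2: z0^2 = 18^2 - (-15)^2 - 540i
Step 3: real part = 324 - 225 = 99

99


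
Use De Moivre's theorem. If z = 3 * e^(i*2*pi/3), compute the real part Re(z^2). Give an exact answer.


Step 1: By De Moivre's theorem, z^2 = 3^2 * e^(i*2*2*pi/3) = 9 * (cos(4*pi/3) + i*sin(4*pi/3))
Step 2: |z|^2 = 3^2 = 9
Step 3: The angle 4*pi/3 already lies in [0, 2*pi)
Step 4: cos(4*pi/3) = -1/2
Step 5: Re(z^2) = 9 * (-1/2) = -9/2

-9/2


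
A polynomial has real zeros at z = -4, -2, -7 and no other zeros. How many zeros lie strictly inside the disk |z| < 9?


Step 1: Check each root:
  z = -4: |-4| = 4 < 9
  z = -2: |-2| = 2 < 9
  z = -7: |-7| = 7 < 9
Step 2: Count = 3

3


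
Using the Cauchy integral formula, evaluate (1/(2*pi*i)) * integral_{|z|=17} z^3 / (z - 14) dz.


Step 1: f(z) = z^3, a = 14 is inside |z| = 17
Step 2: By Cauchy integral formula: (1/(2pi*i)) * integral = f(a)
Step 3: f(14) = 14^3 = 2744

2744


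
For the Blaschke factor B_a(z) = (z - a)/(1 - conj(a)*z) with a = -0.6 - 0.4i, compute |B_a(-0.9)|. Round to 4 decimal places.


Step 1: Numerator z0 - a = -0.9 - (-0.6 - 0.4i) = -0.3 + 0.4i
Step 2: Denominator 1 - conj(a)*z0 = 1 - (-0.6 + 0.4i)*(-0.9) = 0.46 + 0.36i
Step 3: |z0 - a|^2 = (-0.3)^2 + 0.4^2 = 0.25; |1 - conj(a)*z0|^2 = 0.46^2 + 0.36^2 = 0.3412
Step 4: |B_a(-0.9)| = sqrt(0.25 / 0.3412) = sqrt(0.732708)
Step 5: = 0.856

0.856


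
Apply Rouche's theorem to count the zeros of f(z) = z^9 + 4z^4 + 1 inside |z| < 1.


Step 1: On |z| = 1 the three terms have sizes |z^9| = 1^9 = 1, |4z^4| = 4*1^4 = 4, |1| = 1
Step 2: The dominant term is g(z) = 4z^4; let h(z) = z^9 + 1 so f = g + h
Step 3: On |z| = 1: |g| = 4 and |h| <= 1 + 1 = 2
Step 4: Since 4 > 2, |h| < |g| on |z| = 1, so by Rouche f has the same number of zeros as g inside |z| < 1
Step 5: g(z) = 4z^4 has 4 zeros (at the origin, multiplicity 4) inside |z| < 1. Answer = 4

4


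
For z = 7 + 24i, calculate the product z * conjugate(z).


Step 1: conj(z) = 7 - 24i
Step 2: z * conj(z) = 7^2 + 24^2
Step 3: = 49 + 576 = 625

625


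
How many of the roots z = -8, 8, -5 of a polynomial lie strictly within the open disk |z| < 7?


Step 1: Check each root:
  z = -8: |-8| = 8 >= 7
  z = 8: |8| = 8 >= 7
  z = -5: |-5| = 5 < 7
Step 2: Count = 1

1


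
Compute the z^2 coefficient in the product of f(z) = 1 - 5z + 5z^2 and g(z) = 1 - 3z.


Step 1: z^2 term in f*g comes from: (1)*(0) + (-5z)*(-3z) + (5z^2)*(1)
Step 2: = 0 + 15 + 5
Step 3: = 20

20


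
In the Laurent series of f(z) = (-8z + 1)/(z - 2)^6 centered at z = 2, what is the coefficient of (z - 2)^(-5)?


Step 1: Write the numerator in powers of (z - 2): -8z + 1 = -8(z - 2) + (-8*2 + 1) = -8(z - 2) - 15
Step 2: Divide by (z - 2)^6: f(z) = -15(z - 2)^(-6) - 8(z - 2)^(-5)
Step 3: This finite sum is the Laurent series of f about z = 2.
Step 4: Coefficient of (z - 2)^(-5) = coefficient of (z - 2) in the re-centred numerator = -8

-8


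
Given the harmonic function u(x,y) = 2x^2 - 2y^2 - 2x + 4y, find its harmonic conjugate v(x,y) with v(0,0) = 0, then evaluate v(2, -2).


Step 1: v_x = -u_y = 4y - 4
Step 2: v_y = u_x = 4x - 2
Step 3: v = 4xy - 4x - 2y + C
Step 4: v(0,0) = 0 => C = 0
Step 5: v(2, -2) = -20

-20


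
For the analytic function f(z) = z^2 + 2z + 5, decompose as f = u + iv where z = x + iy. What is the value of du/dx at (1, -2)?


Step 1: f(z) = (x+iy)^2 + 2(x+iy) + 5
Step 2: u = (x^2 - y^2) + 2x + 5
Step 3: u_x = 2x + 2
Step 4: At (1, -2): u_x = 2 + 2 = 4

4


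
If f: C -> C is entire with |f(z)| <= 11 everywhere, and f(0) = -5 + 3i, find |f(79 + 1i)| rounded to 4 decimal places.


Step 1: By Liouville's theorem, a bounded entire function is constant.
Step 2: f(z) = f(0) = -5 + 3i for all z.
Step 3: |f(w)| = |-5 + 3i| = sqrt(25 + 9)
Step 4: = 5.831

5.831


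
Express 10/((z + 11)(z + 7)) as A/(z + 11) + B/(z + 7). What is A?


Step 1: Multiply both sides by (z + 11) and set z = -11
Step 2: A = 10 / (-11 + 7)
Step 3: A = 10 / (-4)
Step 4: A = -5/2

-5/2


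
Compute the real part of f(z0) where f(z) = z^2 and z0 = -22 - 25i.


Step 1: z0 = -22 - 25i
Step 2: z0^2 = (-22)^2 - (-25)^2 + 1100i
Step 3: real part = 484 - 625 = -141

-141


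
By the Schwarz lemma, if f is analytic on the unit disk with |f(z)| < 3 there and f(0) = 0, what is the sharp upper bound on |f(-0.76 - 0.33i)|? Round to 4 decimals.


Step 1: g = f/3 maps D -> D with g(0) = 0, so by the Schwarz lemma |g(z)| <= |z|, i.e. |f(z)| <= 3|z|; this is sharp (f(z) = 3z).
Step 2: |z0|^2 = (-0.76)^2 + (-0.33)^2 = 0.6865
Step 3: |z0| = sqrt(0.6865) = 0.828553
Step 4: Best bound = 3 * |z0| = 3 * 0.828553 = 2.4857

2.4857


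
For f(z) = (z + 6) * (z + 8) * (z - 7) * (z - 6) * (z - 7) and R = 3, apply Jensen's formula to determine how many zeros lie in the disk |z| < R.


Jensen's formula: (1/2pi)*integral log|f(Re^it)|dt = log|f(0)| + sum_{|a_k|<R} log(R/|a_k|)
Step 1: f(0) = 6 * 8 * (-7) * (-6) * (-7) = -14112
Step 2: log|f(0)| = log|-6| + log|-8| + log|7| + log|6| + log|7| = 9.5548
Step 3: Zeros inside |z| < 3: none
Step 4: Jensen sum = (empty sum) = 0
Step 5: n(R) = number of terms in the Jensen sum = count of zeros inside |z| < 3 = 0

0


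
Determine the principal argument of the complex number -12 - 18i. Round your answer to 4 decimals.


Step 1: z = -12 - 18i
Step 2: arg(z) = atan2(-18, -12)
Step 3: arg(z) = -2.1588

-2.1588


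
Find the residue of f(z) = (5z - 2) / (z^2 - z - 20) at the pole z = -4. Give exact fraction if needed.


Step 1: Q(z) = z^2 - z - 20 = (z + 4)(z - 5)
Step 2: Q'(z) = 2z - 1
Step 3: Q'(-4) = -9, P(-4) = -22
Step 4: Res = P(-4)/Q'(-4) = -22/(-9) = 22/9

22/9


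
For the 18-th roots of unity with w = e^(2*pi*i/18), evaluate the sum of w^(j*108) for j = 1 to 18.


Step 1: The sum sum_{j=1}^{n} w^(k*j) equals n if n | k, else 0.
Step 2: Here n = 18, k = 108
Step 3: Does n divide k? 18 | 108 -> True
Step 4: Sum = 18

18


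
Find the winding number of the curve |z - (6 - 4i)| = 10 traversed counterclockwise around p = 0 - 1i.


Step 1: Center c = (6, -4), radius = 10
Step 2: |p - c|^2 = (-6)^2 + 3^2 = 45
Step 3: r^2 = 100
Step 4: |p-c| < r so winding number = 1

1


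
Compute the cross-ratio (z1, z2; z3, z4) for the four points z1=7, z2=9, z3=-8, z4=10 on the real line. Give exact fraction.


Step 1: (z1-z3)(z2-z4) = 15 * (-1) = -15
Step 2: (z1-z4)(z2-z3) = (-3) * 17 = -51
Step 3: Cross-ratio = 15/51 = 5/17

5/17


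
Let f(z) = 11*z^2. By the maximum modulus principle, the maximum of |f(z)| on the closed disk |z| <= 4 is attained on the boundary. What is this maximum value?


Step 1: On |z| = 4, |f(z)| = 11 * |z|^2 = 11 * 4^2
Step 2: By maximum modulus principle, maximum is on boundary.
Step 3: Maximum = 11 * 16 = 176

176


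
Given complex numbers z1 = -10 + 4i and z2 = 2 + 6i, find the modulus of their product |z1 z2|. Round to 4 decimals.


Step 1: |z1| = sqrt((-10)^2 + 4^2) = sqrt(116)
Step 2: |z2| = sqrt(2^2 + 6^2) = sqrt(40)
Step 3: |z1*z2| = |z1|*|z2| = sqrt(116) * sqrt(40) = sqrt(116 * 40) = sqrt(4640)
Step 4: = 68.1175

68.1175


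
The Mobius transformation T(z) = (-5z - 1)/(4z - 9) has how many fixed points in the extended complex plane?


Step 1: Fixed points satisfy T(z) = z
Step 2: 4z^2 - 4z + 1 = 0
Step 3: Discriminant = (-4)^2 - 4*4*1 = 0
Step 4: Number of fixed points = 1

1


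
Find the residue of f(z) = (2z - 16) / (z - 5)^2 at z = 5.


Step 1: Pole of order 2 at z = 5
Step 2: Res = lim d/dz [(z - 5)^2 * f(z)] as z -> 5
Step 3: (z - 5)^2 * f(z) = 2z - 16
Step 4: d/dz[2z - 16] = 2

2


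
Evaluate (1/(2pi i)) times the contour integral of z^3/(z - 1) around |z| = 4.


Step 1: f(z) = z^3, a = 1 is inside |z| = 4
Step 2: By Cauchy integral formula: (1/(2pi*i)) * integral = f(a)
Step 3: f(1) = 1^3 = 1

1


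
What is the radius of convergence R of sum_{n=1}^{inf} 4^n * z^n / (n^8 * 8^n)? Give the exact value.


Step 1: General term a_n = 4^n / (n^8 * 8^n)
Step 2: By the root test, |a_n|^(1/n) = 4 / (n^(8/n) * 8) -> 4/8 as n -> infinity (since n^(8/n) -> 1)
Step 3: R = 1/lim|a_n|^(1/n) = 8/4 = 2

2


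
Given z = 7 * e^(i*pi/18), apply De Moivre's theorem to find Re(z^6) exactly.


Step 1: By De Moivre's theorem, z^6 = 7^6 * e^(i*6*pi/18) = 117649 * (cos(pi/3) + i*sin(pi/3))
Step 2: |z|^6 = 7^6 = 117649
Step 3: The angle pi/3 already lies in [0, 2*pi)
Step 4: cos(pi/3) = 1/2
Step 5: Re(z^6) = 117649 * 1/2 = 117649/2

117649/2


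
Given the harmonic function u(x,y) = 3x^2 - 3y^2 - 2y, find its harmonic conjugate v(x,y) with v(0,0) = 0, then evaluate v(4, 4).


Step 1: v_x = -u_y = 6y + 2
Step 2: v_y = u_x = 6x + 0
Step 3: v = 6xy + 2x + C
Step 4: v(0,0) = 0 => C = 0
Step 5: v(4, 4) = 104

104


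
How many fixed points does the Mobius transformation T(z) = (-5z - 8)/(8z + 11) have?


Step 1: Fixed points satisfy T(z) = z
Step 2: 8z^2 + 16z + 8 = 0
Step 3: Discriminant = 16^2 - 4*8*8 = 0
Step 4: Number of fixed points = 1

1


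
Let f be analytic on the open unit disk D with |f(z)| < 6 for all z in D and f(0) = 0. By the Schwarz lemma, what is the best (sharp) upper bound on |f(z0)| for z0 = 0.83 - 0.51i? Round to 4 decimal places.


Step 1: g = f/6 maps D -> D with g(0) = 0, so by the Schwarz lemma |g(z)| <= |z|, i.e. |f(z)| <= 6|z|; this is sharp (f(z) = 6z).
Step 2: |z0|^2 = 0.83^2 + (-0.51)^2 = 0.949
Step 3: |z0| = sqrt(0.949) = 0.974166
Step 4: Best bound = 6 * |z0| = 6 * 0.974166 = 5.845

5.845


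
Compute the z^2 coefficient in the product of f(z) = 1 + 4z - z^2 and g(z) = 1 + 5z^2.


Step 1: z^2 term in f*g comes from: (1)*(5z^2) + (4z)*(0) + (-z^2)*(1)
Step 2: = 5 + 0 - 1
Step 3: = 4

4


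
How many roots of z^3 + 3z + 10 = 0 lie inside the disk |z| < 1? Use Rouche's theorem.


Step 1: On |z| = 1 the three terms have sizes |z^3| = 1^3 = 1, |3z| = 3*1 = 3, |10| = 10
Step 2: The dominant term is g(z) = 10; let h(z) = z^3 + 3z so f = g + h
Step 3: On |z| = 1: |g| = 10 and |h| <= 1 + 3 = 4
Step 4: Since 10 > 4, |h| < |g| on |z| = 1, so by Rouche f has the same number of zeros as g inside |z| < 1
Step 5: g(z) = 10 is a nonzero constant with no zeros inside |z| < 1. Answer = 0

0


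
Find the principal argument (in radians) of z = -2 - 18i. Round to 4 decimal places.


Step 1: z = -2 - 18i
Step 2: arg(z) = atan2(-18, -2)
Step 3: arg(z) = -1.6815

-1.6815


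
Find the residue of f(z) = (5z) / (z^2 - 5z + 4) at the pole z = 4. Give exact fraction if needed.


Step 1: Q(z) = z^2 - 5z + 4 = (z - 4)(z - 1)
Step 2: Q'(z) = 2z - 5
Step 3: Q'(4) = 3, P(4) = 20
Step 4: Res = P(4)/Q'(4) = 20/3 = 20/3

20/3


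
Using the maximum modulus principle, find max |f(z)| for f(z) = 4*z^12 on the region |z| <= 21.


Step 1: On |z| = 21, |f(z)| = 4 * |z|^12 = 4 * 21^12
Step 2: By maximum modulus principle, maximum is on boundary.
Step 3: Maximum = 4 * 7355827511386641 = 29423310045546564

29423310045546564


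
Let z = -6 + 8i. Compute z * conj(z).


Step 1: conj(z) = -6 - 8i
Step 2: z * conj(z) = (-6)^2 + 8^2
Step 3: = 36 + 64 = 100

100


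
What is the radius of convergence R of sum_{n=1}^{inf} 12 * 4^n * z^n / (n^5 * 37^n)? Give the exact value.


Step 1: General term a_n = 12 * 4^n / (n^5 * 37^n)
Step 2: By the root test, |a_n|^(1/n) = 12^(1/n) * 4 / (n^(5/n) * 37) -> 4/37 as n -> infinity (since 12^(1/n) -> 1 and n^(5/n) -> 1)
Step 3: R = 1/lim|a_n|^(1/n) = 37/4

37/4


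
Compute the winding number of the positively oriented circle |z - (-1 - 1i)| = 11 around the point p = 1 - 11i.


Step 1: Center c = (-1, -1), radius = 11
Step 2: |p - c|^2 = 2^2 + (-10)^2 = 104
Step 3: r^2 = 121
Step 4: |p-c| < r so winding number = 1

1


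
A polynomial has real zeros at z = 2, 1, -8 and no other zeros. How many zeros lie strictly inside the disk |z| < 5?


Step 1: Check each root:
  z = 2: |2| = 2 < 5
  z = 1: |1| = 1 < 5
  z = -8: |-8| = 8 >= 5
Step 2: Count = 2

2


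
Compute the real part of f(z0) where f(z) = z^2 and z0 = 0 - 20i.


Step 1: z0 = 0 - 20i
Step 2: z0^2 = 0^2 - (-20)^2 + 0i
Step 3: real part = 0 - 400 = -400

-400


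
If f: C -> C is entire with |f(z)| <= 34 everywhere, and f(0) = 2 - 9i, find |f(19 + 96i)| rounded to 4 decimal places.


Step 1: By Liouville's theorem, a bounded entire function is constant.
Step 2: f(z) = f(0) = 2 - 9i for all z.
Step 3: |f(w)| = |2 - 9i| = sqrt(4 + 81)
Step 4: = 9.2195

9.2195


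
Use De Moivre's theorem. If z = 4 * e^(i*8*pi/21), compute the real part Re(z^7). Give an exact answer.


Step 1: By De Moivre's theorem, z^7 = 4^7 * e^(i*7*8*pi/21) = 16384 * (cos(8*pi/3) + i*sin(8*pi/3))
Step 2: |z|^7 = 4^7 = 16384
Step 3: Reduce the angle mod 2*pi: 8*pi/3 - 2*pi = 2*pi/3
Step 4: cos(2*pi/3) = -1/2
Step 5: Re(z^7) = 16384 * (-1/2) = -8192

-8192


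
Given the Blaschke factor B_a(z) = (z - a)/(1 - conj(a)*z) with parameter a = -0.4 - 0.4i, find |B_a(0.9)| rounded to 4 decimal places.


Step 1: Numerator z0 - a = 0.9 - (-0.4 - 0.4i) = 1.3 + 0.4i
Step 2: Denominator 1 - conj(a)*z0 = 1 - (-0.4 + 0.4i)*0.9 = 1.36 - 0.36i
Step 3: |z0 - a|^2 = 1.3^2 + 0.4^2 = 1.85; |1 - conj(a)*z0|^2 = 1.36^2 + (-0.36)^2 = 1.9792
Step 4: |B_a(0.9)| = sqrt(1.85 / 1.9792) = sqrt(0.934721)
Step 5: = 0.9668

0.9668


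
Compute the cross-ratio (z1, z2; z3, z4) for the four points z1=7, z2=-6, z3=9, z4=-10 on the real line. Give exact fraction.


Step 1: (z1-z3)(z2-z4) = (-2) * 4 = -8
Step 2: (z1-z4)(z2-z3) = 17 * (-15) = -255
Step 3: Cross-ratio = 8/255 = 8/255

8/255


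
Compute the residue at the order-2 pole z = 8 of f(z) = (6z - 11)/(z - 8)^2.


Step 1: Pole of order 2 at z = 8
Step 2: Res = lim d/dz [(z - 8)^2 * f(z)] as z -> 8
Step 3: (z - 8)^2 * f(z) = 6z - 11
Step 4: d/dz[6z - 11] = 6

6


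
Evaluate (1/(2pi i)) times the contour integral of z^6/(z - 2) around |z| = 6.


Step 1: f(z) = z^6, a = 2 is inside |z| = 6
Step 2: By Cauchy integral formula: (1/(2pi*i)) * integral = f(a)
Step 3: f(2) = 2^6 = 64

64


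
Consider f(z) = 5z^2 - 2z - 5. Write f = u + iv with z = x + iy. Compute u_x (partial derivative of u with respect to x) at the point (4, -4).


Step 1: f(z) = 5(x+iy)^2 - 2(x+iy) - 5
Step 2: u = 5(x^2 - y^2) - 2x - 5
Step 3: u_x = 10x - 2
Step 4: At (4, -4): u_x = 40 - 2 = 38

38


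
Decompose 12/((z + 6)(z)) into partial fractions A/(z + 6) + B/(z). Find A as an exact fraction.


Step 1: Multiply both sides by (z + 6) and set z = -6
Step 2: A = 12 / (-6 - 0)
Step 3: A = 12 / (-6)
Step 4: A = -2

-2


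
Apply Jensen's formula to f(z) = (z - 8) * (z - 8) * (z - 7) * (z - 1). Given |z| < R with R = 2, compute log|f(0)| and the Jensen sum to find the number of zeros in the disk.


Jensen's formula: (1/2pi)*integral log|f(Re^it)|dt = log|f(0)| + sum_{|a_k|<R} log(R/|a_k|)
Step 1: f(0) = (-8) * (-8) * (-7) * (-1) = 448
Step 2: log|f(0)| = log|8| + log|8| + log|7| + log|1| = 6.1048
Step 3: Zeros inside |z| < 2: 1
Step 4: Jensen sum = log(2/1) = 0.6931
Step 5: n(R) = number of terms in the Jensen sum = count of zeros inside |z| < 2 = 1

1
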